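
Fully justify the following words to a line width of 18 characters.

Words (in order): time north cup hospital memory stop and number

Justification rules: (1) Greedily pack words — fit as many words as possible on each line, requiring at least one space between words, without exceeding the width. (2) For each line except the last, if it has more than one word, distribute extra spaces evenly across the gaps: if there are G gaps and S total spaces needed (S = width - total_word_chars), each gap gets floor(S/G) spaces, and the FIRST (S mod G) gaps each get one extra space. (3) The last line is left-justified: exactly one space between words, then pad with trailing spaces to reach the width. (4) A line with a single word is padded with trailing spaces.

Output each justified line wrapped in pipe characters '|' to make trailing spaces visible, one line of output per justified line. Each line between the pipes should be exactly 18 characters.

Line 1: ['time', 'north', 'cup'] (min_width=14, slack=4)
Line 2: ['hospital', 'memory'] (min_width=15, slack=3)
Line 3: ['stop', 'and', 'number'] (min_width=15, slack=3)

Answer: |time   north   cup|
|hospital    memory|
|stop and number   |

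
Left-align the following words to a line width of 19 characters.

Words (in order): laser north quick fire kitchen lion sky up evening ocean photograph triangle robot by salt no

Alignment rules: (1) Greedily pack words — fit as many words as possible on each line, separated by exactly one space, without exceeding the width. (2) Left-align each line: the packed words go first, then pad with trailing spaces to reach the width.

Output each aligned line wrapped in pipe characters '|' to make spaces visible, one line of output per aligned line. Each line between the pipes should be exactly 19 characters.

Answer: |laser north quick  |
|fire kitchen lion  |
|sky up evening     |
|ocean photograph   |
|triangle robot by  |
|salt no            |

Derivation:
Line 1: ['laser', 'north', 'quick'] (min_width=17, slack=2)
Line 2: ['fire', 'kitchen', 'lion'] (min_width=17, slack=2)
Line 3: ['sky', 'up', 'evening'] (min_width=14, slack=5)
Line 4: ['ocean', 'photograph'] (min_width=16, slack=3)
Line 5: ['triangle', 'robot', 'by'] (min_width=17, slack=2)
Line 6: ['salt', 'no'] (min_width=7, slack=12)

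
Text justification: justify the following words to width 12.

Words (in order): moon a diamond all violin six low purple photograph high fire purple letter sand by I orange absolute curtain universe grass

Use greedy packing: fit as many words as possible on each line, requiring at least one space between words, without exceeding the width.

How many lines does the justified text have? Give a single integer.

Line 1: ['moon', 'a'] (min_width=6, slack=6)
Line 2: ['diamond', 'all'] (min_width=11, slack=1)
Line 3: ['violin', 'six'] (min_width=10, slack=2)
Line 4: ['low', 'purple'] (min_width=10, slack=2)
Line 5: ['photograph'] (min_width=10, slack=2)
Line 6: ['high', 'fire'] (min_width=9, slack=3)
Line 7: ['purple'] (min_width=6, slack=6)
Line 8: ['letter', 'sand'] (min_width=11, slack=1)
Line 9: ['by', 'I', 'orange'] (min_width=11, slack=1)
Line 10: ['absolute'] (min_width=8, slack=4)
Line 11: ['curtain'] (min_width=7, slack=5)
Line 12: ['universe'] (min_width=8, slack=4)
Line 13: ['grass'] (min_width=5, slack=7)
Total lines: 13

Answer: 13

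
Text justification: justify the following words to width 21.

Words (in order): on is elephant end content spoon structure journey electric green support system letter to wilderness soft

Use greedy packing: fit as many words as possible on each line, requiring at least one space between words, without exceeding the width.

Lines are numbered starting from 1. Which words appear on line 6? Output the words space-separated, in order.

Answer: to wilderness soft

Derivation:
Line 1: ['on', 'is', 'elephant', 'end'] (min_width=18, slack=3)
Line 2: ['content', 'spoon'] (min_width=13, slack=8)
Line 3: ['structure', 'journey'] (min_width=17, slack=4)
Line 4: ['electric', 'green'] (min_width=14, slack=7)
Line 5: ['support', 'system', 'letter'] (min_width=21, slack=0)
Line 6: ['to', 'wilderness', 'soft'] (min_width=18, slack=3)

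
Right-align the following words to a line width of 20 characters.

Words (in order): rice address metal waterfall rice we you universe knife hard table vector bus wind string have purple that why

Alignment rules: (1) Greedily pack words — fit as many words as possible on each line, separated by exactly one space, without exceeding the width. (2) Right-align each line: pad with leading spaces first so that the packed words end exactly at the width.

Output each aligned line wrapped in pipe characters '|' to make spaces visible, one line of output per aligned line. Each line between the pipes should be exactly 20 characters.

Line 1: ['rice', 'address', 'metal'] (min_width=18, slack=2)
Line 2: ['waterfall', 'rice', 'we'] (min_width=17, slack=3)
Line 3: ['you', 'universe', 'knife'] (min_width=18, slack=2)
Line 4: ['hard', 'table', 'vector'] (min_width=17, slack=3)
Line 5: ['bus', 'wind', 'string', 'have'] (min_width=20, slack=0)
Line 6: ['purple', 'that', 'why'] (min_width=15, slack=5)

Answer: |  rice address metal|
|   waterfall rice we|
|  you universe knife|
|   hard table vector|
|bus wind string have|
|     purple that why|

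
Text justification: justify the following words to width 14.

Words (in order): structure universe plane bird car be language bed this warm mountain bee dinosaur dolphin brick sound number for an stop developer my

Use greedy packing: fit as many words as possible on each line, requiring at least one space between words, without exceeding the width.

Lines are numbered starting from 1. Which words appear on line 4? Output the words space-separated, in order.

Line 1: ['structure'] (min_width=9, slack=5)
Line 2: ['universe', 'plane'] (min_width=14, slack=0)
Line 3: ['bird', 'car', 'be'] (min_width=11, slack=3)
Line 4: ['language', 'bed'] (min_width=12, slack=2)
Line 5: ['this', 'warm'] (min_width=9, slack=5)
Line 6: ['mountain', 'bee'] (min_width=12, slack=2)
Line 7: ['dinosaur'] (min_width=8, slack=6)
Line 8: ['dolphin', 'brick'] (min_width=13, slack=1)
Line 9: ['sound', 'number'] (min_width=12, slack=2)
Line 10: ['for', 'an', 'stop'] (min_width=11, slack=3)
Line 11: ['developer', 'my'] (min_width=12, slack=2)

Answer: language bed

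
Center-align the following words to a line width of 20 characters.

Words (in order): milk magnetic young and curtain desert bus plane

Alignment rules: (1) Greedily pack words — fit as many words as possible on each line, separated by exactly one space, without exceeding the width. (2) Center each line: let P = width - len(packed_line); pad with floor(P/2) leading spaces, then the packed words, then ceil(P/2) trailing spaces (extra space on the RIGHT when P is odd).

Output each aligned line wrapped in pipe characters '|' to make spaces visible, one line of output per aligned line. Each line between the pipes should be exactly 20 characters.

Line 1: ['milk', 'magnetic', 'young'] (min_width=19, slack=1)
Line 2: ['and', 'curtain', 'desert'] (min_width=18, slack=2)
Line 3: ['bus', 'plane'] (min_width=9, slack=11)

Answer: |milk magnetic young |
| and curtain desert |
|     bus plane      |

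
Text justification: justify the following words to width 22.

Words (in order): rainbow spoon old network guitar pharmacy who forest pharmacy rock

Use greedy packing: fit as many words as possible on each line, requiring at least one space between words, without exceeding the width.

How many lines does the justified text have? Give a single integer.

Line 1: ['rainbow', 'spoon', 'old'] (min_width=17, slack=5)
Line 2: ['network', 'guitar'] (min_width=14, slack=8)
Line 3: ['pharmacy', 'who', 'forest'] (min_width=19, slack=3)
Line 4: ['pharmacy', 'rock'] (min_width=13, slack=9)
Total lines: 4

Answer: 4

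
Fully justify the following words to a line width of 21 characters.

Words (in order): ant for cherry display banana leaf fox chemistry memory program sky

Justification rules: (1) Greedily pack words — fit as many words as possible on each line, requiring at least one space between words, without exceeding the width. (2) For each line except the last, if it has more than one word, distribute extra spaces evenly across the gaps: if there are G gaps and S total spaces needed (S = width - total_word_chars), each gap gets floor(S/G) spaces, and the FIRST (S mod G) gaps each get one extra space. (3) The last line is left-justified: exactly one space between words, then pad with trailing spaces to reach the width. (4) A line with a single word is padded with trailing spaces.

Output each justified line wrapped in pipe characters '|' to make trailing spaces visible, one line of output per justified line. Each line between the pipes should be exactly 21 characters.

Line 1: ['ant', 'for', 'cherry'] (min_width=14, slack=7)
Line 2: ['display', 'banana', 'leaf'] (min_width=19, slack=2)
Line 3: ['fox', 'chemistry', 'memory'] (min_width=20, slack=1)
Line 4: ['program', 'sky'] (min_width=11, slack=10)

Answer: |ant     for    cherry|
|display  banana  leaf|
|fox  chemistry memory|
|program sky          |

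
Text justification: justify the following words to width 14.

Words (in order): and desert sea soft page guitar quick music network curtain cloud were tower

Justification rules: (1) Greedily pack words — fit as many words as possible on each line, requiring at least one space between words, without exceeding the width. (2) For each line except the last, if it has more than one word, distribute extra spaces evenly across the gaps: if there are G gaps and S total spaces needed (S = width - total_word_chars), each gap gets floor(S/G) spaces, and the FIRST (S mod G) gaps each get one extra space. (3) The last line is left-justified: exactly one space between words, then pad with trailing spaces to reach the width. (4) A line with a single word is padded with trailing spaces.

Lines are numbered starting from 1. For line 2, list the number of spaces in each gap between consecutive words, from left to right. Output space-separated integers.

Line 1: ['and', 'desert', 'sea'] (min_width=14, slack=0)
Line 2: ['soft', 'page'] (min_width=9, slack=5)
Line 3: ['guitar', 'quick'] (min_width=12, slack=2)
Line 4: ['music', 'network'] (min_width=13, slack=1)
Line 5: ['curtain', 'cloud'] (min_width=13, slack=1)
Line 6: ['were', 'tower'] (min_width=10, slack=4)

Answer: 6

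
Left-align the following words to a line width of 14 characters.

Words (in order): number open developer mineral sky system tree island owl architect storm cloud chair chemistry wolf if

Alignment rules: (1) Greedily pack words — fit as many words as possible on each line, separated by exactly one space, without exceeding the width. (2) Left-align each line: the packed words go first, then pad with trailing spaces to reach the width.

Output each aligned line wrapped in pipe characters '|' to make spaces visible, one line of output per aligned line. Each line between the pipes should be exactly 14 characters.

Line 1: ['number', 'open'] (min_width=11, slack=3)
Line 2: ['developer'] (min_width=9, slack=5)
Line 3: ['mineral', 'sky'] (min_width=11, slack=3)
Line 4: ['system', 'tree'] (min_width=11, slack=3)
Line 5: ['island', 'owl'] (min_width=10, slack=4)
Line 6: ['architect'] (min_width=9, slack=5)
Line 7: ['storm', 'cloud'] (min_width=11, slack=3)
Line 8: ['chair'] (min_width=5, slack=9)
Line 9: ['chemistry', 'wolf'] (min_width=14, slack=0)
Line 10: ['if'] (min_width=2, slack=12)

Answer: |number open   |
|developer     |
|mineral sky   |
|system tree   |
|island owl    |
|architect     |
|storm cloud   |
|chair         |
|chemistry wolf|
|if            |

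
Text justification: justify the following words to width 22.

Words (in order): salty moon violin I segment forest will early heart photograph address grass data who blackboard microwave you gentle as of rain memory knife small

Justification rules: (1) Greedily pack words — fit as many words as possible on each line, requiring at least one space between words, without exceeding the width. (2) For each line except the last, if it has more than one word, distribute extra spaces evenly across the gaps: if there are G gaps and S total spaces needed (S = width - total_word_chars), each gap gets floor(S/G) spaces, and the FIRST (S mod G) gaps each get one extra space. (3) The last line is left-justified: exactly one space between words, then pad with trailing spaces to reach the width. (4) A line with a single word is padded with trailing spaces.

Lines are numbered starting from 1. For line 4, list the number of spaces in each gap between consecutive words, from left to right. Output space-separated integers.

Line 1: ['salty', 'moon', 'violin', 'I'] (min_width=19, slack=3)
Line 2: ['segment', 'forest', 'will'] (min_width=19, slack=3)
Line 3: ['early', 'heart', 'photograph'] (min_width=22, slack=0)
Line 4: ['address', 'grass', 'data', 'who'] (min_width=22, slack=0)
Line 5: ['blackboard', 'microwave'] (min_width=20, slack=2)
Line 6: ['you', 'gentle', 'as', 'of', 'rain'] (min_width=21, slack=1)
Line 7: ['memory', 'knife', 'small'] (min_width=18, slack=4)

Answer: 1 1 1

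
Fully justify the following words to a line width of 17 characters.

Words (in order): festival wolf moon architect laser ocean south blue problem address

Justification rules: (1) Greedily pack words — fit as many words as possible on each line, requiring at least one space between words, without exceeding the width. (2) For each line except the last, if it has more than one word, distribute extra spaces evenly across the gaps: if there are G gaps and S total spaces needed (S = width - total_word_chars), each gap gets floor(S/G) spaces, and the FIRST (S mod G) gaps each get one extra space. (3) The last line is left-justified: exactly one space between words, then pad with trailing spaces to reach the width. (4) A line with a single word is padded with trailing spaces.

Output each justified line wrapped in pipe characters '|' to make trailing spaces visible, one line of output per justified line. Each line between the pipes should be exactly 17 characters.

Answer: |festival     wolf|
|moon    architect|
|laser ocean south|
|blue      problem|
|address          |

Derivation:
Line 1: ['festival', 'wolf'] (min_width=13, slack=4)
Line 2: ['moon', 'architect'] (min_width=14, slack=3)
Line 3: ['laser', 'ocean', 'south'] (min_width=17, slack=0)
Line 4: ['blue', 'problem'] (min_width=12, slack=5)
Line 5: ['address'] (min_width=7, slack=10)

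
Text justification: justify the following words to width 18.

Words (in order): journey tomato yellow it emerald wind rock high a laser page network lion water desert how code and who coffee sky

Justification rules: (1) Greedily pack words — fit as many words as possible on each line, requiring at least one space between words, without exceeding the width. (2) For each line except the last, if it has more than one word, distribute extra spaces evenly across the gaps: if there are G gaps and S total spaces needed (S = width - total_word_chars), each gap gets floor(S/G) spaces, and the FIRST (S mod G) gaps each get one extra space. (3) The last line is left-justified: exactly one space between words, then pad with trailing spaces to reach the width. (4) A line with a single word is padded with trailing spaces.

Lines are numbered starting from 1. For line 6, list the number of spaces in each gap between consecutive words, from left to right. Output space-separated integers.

Answer: 2 2 1

Derivation:
Line 1: ['journey', 'tomato'] (min_width=14, slack=4)
Line 2: ['yellow', 'it', 'emerald'] (min_width=17, slack=1)
Line 3: ['wind', 'rock', 'high', 'a'] (min_width=16, slack=2)
Line 4: ['laser', 'page', 'network'] (min_width=18, slack=0)
Line 5: ['lion', 'water', 'desert'] (min_width=17, slack=1)
Line 6: ['how', 'code', 'and', 'who'] (min_width=16, slack=2)
Line 7: ['coffee', 'sky'] (min_width=10, slack=8)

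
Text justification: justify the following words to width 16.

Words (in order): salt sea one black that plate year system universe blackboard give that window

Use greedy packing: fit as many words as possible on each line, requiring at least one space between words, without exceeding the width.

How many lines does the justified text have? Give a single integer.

Answer: 6

Derivation:
Line 1: ['salt', 'sea', 'one'] (min_width=12, slack=4)
Line 2: ['black', 'that', 'plate'] (min_width=16, slack=0)
Line 3: ['year', 'system'] (min_width=11, slack=5)
Line 4: ['universe'] (min_width=8, slack=8)
Line 5: ['blackboard', 'give'] (min_width=15, slack=1)
Line 6: ['that', 'window'] (min_width=11, slack=5)
Total lines: 6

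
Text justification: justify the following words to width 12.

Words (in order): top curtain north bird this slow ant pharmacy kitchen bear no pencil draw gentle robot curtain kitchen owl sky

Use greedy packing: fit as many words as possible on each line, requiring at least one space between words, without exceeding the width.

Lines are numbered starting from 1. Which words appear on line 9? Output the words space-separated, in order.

Line 1: ['top', 'curtain'] (min_width=11, slack=1)
Line 2: ['north', 'bird'] (min_width=10, slack=2)
Line 3: ['this', 'slow'] (min_width=9, slack=3)
Line 4: ['ant', 'pharmacy'] (min_width=12, slack=0)
Line 5: ['kitchen', 'bear'] (min_width=12, slack=0)
Line 6: ['no', 'pencil'] (min_width=9, slack=3)
Line 7: ['draw', 'gentle'] (min_width=11, slack=1)
Line 8: ['robot'] (min_width=5, slack=7)
Line 9: ['curtain'] (min_width=7, slack=5)
Line 10: ['kitchen', 'owl'] (min_width=11, slack=1)
Line 11: ['sky'] (min_width=3, slack=9)

Answer: curtain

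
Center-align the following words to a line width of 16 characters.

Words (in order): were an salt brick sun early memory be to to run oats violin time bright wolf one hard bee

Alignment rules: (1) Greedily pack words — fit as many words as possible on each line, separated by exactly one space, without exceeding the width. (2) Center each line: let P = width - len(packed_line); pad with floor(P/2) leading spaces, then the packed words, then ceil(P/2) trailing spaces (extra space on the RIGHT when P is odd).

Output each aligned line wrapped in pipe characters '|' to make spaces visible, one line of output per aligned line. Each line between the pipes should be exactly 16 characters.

Answer: |  were an salt  |
|brick sun early |
|memory be to to |
|run oats violin |
|time bright wolf|
|  one hard bee  |

Derivation:
Line 1: ['were', 'an', 'salt'] (min_width=12, slack=4)
Line 2: ['brick', 'sun', 'early'] (min_width=15, slack=1)
Line 3: ['memory', 'be', 'to', 'to'] (min_width=15, slack=1)
Line 4: ['run', 'oats', 'violin'] (min_width=15, slack=1)
Line 5: ['time', 'bright', 'wolf'] (min_width=16, slack=0)
Line 6: ['one', 'hard', 'bee'] (min_width=12, slack=4)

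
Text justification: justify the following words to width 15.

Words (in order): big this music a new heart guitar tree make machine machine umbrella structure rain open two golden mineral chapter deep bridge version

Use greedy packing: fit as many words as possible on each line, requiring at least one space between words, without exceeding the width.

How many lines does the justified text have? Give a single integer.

Line 1: ['big', 'this', 'music'] (min_width=14, slack=1)
Line 2: ['a', 'new', 'heart'] (min_width=11, slack=4)
Line 3: ['guitar', 'tree'] (min_width=11, slack=4)
Line 4: ['make', 'machine'] (min_width=12, slack=3)
Line 5: ['machine'] (min_width=7, slack=8)
Line 6: ['umbrella'] (min_width=8, slack=7)
Line 7: ['structure', 'rain'] (min_width=14, slack=1)
Line 8: ['open', 'two', 'golden'] (min_width=15, slack=0)
Line 9: ['mineral', 'chapter'] (min_width=15, slack=0)
Line 10: ['deep', 'bridge'] (min_width=11, slack=4)
Line 11: ['version'] (min_width=7, slack=8)
Total lines: 11

Answer: 11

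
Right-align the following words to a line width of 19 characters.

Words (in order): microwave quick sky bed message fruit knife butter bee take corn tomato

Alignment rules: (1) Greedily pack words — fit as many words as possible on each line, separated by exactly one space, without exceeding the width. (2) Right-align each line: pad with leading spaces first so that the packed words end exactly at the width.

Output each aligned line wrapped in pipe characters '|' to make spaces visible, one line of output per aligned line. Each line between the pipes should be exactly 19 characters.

Answer: |microwave quick sky|
|  bed message fruit|
|   knife butter bee|
|   take corn tomato|

Derivation:
Line 1: ['microwave', 'quick', 'sky'] (min_width=19, slack=0)
Line 2: ['bed', 'message', 'fruit'] (min_width=17, slack=2)
Line 3: ['knife', 'butter', 'bee'] (min_width=16, slack=3)
Line 4: ['take', 'corn', 'tomato'] (min_width=16, slack=3)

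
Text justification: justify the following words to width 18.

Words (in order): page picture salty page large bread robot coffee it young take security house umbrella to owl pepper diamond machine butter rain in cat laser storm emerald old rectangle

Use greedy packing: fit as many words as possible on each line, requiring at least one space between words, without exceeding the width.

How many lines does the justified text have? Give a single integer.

Answer: 11

Derivation:
Line 1: ['page', 'picture', 'salty'] (min_width=18, slack=0)
Line 2: ['page', 'large', 'bread'] (min_width=16, slack=2)
Line 3: ['robot', 'coffee', 'it'] (min_width=15, slack=3)
Line 4: ['young', 'take'] (min_width=10, slack=8)
Line 5: ['security', 'house'] (min_width=14, slack=4)
Line 6: ['umbrella', 'to', 'owl'] (min_width=15, slack=3)
Line 7: ['pepper', 'diamond'] (min_width=14, slack=4)
Line 8: ['machine', 'butter'] (min_width=14, slack=4)
Line 9: ['rain', 'in', 'cat', 'laser'] (min_width=17, slack=1)
Line 10: ['storm', 'emerald', 'old'] (min_width=17, slack=1)
Line 11: ['rectangle'] (min_width=9, slack=9)
Total lines: 11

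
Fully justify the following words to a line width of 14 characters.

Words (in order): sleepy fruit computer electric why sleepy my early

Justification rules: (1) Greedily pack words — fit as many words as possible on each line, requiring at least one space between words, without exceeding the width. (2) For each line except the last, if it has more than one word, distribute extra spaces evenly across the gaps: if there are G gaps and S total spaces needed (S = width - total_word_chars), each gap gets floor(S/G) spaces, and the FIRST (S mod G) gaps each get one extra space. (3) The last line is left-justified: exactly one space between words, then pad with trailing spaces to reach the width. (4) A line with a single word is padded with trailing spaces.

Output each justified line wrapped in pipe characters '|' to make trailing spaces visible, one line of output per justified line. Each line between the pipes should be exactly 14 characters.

Line 1: ['sleepy', 'fruit'] (min_width=12, slack=2)
Line 2: ['computer'] (min_width=8, slack=6)
Line 3: ['electric', 'why'] (min_width=12, slack=2)
Line 4: ['sleepy', 'my'] (min_width=9, slack=5)
Line 5: ['early'] (min_width=5, slack=9)

Answer: |sleepy   fruit|
|computer      |
|electric   why|
|sleepy      my|
|early         |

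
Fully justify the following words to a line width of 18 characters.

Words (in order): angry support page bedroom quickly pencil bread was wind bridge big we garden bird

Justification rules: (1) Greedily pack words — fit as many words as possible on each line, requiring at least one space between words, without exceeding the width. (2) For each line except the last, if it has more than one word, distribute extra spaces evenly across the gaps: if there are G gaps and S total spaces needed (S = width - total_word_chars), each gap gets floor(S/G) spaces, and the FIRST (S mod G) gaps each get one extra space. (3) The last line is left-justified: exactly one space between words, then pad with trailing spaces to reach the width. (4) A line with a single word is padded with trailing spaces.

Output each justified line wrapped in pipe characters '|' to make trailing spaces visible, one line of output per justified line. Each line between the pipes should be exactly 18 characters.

Line 1: ['angry', 'support', 'page'] (min_width=18, slack=0)
Line 2: ['bedroom', 'quickly'] (min_width=15, slack=3)
Line 3: ['pencil', 'bread', 'was'] (min_width=16, slack=2)
Line 4: ['wind', 'bridge', 'big', 'we'] (min_width=18, slack=0)
Line 5: ['garden', 'bird'] (min_width=11, slack=7)

Answer: |angry support page|
|bedroom    quickly|
|pencil  bread  was|
|wind bridge big we|
|garden bird       |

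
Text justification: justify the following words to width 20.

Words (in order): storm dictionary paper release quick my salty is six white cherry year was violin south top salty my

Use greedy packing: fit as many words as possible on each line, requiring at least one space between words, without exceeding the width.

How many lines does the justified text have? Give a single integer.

Answer: 6

Derivation:
Line 1: ['storm', 'dictionary'] (min_width=16, slack=4)
Line 2: ['paper', 'release', 'quick'] (min_width=19, slack=1)
Line 3: ['my', 'salty', 'is', 'six'] (min_width=15, slack=5)
Line 4: ['white', 'cherry', 'year'] (min_width=17, slack=3)
Line 5: ['was', 'violin', 'south', 'top'] (min_width=20, slack=0)
Line 6: ['salty', 'my'] (min_width=8, slack=12)
Total lines: 6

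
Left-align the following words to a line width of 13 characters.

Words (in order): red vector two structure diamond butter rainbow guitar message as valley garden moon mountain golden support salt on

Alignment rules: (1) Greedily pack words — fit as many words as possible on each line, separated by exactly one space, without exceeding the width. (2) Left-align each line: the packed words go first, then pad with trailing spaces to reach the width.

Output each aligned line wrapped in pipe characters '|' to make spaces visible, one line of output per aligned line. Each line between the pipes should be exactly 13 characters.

Answer: |red vector   |
|two structure|
|diamond      |
|butter       |
|rainbow      |
|guitar       |
|message as   |
|valley garden|
|moon mountain|
|golden       |
|support salt |
|on           |

Derivation:
Line 1: ['red', 'vector'] (min_width=10, slack=3)
Line 2: ['two', 'structure'] (min_width=13, slack=0)
Line 3: ['diamond'] (min_width=7, slack=6)
Line 4: ['butter'] (min_width=6, slack=7)
Line 5: ['rainbow'] (min_width=7, slack=6)
Line 6: ['guitar'] (min_width=6, slack=7)
Line 7: ['message', 'as'] (min_width=10, slack=3)
Line 8: ['valley', 'garden'] (min_width=13, slack=0)
Line 9: ['moon', 'mountain'] (min_width=13, slack=0)
Line 10: ['golden'] (min_width=6, slack=7)
Line 11: ['support', 'salt'] (min_width=12, slack=1)
Line 12: ['on'] (min_width=2, slack=11)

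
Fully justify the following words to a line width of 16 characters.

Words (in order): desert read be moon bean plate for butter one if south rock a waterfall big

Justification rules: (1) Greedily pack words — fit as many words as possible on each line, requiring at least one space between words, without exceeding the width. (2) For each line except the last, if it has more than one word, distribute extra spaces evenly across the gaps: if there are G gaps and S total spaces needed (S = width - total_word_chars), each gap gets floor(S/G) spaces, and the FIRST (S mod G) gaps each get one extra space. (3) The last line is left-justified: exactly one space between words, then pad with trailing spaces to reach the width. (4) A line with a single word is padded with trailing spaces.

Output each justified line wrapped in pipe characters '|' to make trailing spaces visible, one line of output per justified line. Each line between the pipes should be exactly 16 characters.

Line 1: ['desert', 'read', 'be'] (min_width=14, slack=2)
Line 2: ['moon', 'bean', 'plate'] (min_width=15, slack=1)
Line 3: ['for', 'butter', 'one'] (min_width=14, slack=2)
Line 4: ['if', 'south', 'rock', 'a'] (min_width=15, slack=1)
Line 5: ['waterfall', 'big'] (min_width=13, slack=3)

Answer: |desert  read  be|
|moon  bean plate|
|for  butter  one|
|if  south rock a|
|waterfall big   |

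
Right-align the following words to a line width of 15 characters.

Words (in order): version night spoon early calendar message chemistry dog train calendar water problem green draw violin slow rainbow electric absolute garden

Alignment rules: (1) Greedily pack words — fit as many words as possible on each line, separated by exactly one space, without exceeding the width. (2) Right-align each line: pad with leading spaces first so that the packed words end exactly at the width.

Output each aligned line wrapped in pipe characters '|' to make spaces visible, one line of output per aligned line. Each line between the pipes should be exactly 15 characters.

Line 1: ['version', 'night'] (min_width=13, slack=2)
Line 2: ['spoon', 'early'] (min_width=11, slack=4)
Line 3: ['calendar'] (min_width=8, slack=7)
Line 4: ['message'] (min_width=7, slack=8)
Line 5: ['chemistry', 'dog'] (min_width=13, slack=2)
Line 6: ['train', 'calendar'] (min_width=14, slack=1)
Line 7: ['water', 'problem'] (min_width=13, slack=2)
Line 8: ['green', 'draw'] (min_width=10, slack=5)
Line 9: ['violin', 'slow'] (min_width=11, slack=4)
Line 10: ['rainbow'] (min_width=7, slack=8)
Line 11: ['electric'] (min_width=8, slack=7)
Line 12: ['absolute', 'garden'] (min_width=15, slack=0)

Answer: |  version night|
|    spoon early|
|       calendar|
|        message|
|  chemistry dog|
| train calendar|
|  water problem|
|     green draw|
|    violin slow|
|        rainbow|
|       electric|
|absolute garden|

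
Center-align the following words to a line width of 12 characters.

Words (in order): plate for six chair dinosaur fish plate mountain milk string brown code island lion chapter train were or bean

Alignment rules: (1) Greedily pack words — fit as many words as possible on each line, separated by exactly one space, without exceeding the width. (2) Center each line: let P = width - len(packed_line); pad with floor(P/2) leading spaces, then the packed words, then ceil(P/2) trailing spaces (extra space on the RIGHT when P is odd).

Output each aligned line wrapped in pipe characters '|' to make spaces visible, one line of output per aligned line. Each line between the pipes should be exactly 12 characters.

Answer: | plate for  |
| six chair  |
|  dinosaur  |
| fish plate |
|  mountain  |
|milk string |
| brown code |
|island lion |
|  chapter   |
| train were |
|  or bean   |

Derivation:
Line 1: ['plate', 'for'] (min_width=9, slack=3)
Line 2: ['six', 'chair'] (min_width=9, slack=3)
Line 3: ['dinosaur'] (min_width=8, slack=4)
Line 4: ['fish', 'plate'] (min_width=10, slack=2)
Line 5: ['mountain'] (min_width=8, slack=4)
Line 6: ['milk', 'string'] (min_width=11, slack=1)
Line 7: ['brown', 'code'] (min_width=10, slack=2)
Line 8: ['island', 'lion'] (min_width=11, slack=1)
Line 9: ['chapter'] (min_width=7, slack=5)
Line 10: ['train', 'were'] (min_width=10, slack=2)
Line 11: ['or', 'bean'] (min_width=7, slack=5)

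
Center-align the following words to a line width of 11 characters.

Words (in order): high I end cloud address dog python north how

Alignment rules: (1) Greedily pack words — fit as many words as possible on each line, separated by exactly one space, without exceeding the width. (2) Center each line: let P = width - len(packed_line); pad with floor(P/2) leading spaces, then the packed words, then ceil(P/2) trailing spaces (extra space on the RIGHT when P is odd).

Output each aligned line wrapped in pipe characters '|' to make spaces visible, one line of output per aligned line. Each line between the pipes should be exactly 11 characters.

Line 1: ['high', 'I', 'end'] (min_width=10, slack=1)
Line 2: ['cloud'] (min_width=5, slack=6)
Line 3: ['address', 'dog'] (min_width=11, slack=0)
Line 4: ['python'] (min_width=6, slack=5)
Line 5: ['north', 'how'] (min_width=9, slack=2)

Answer: |high I end |
|   cloud   |
|address dog|
|  python   |
| north how |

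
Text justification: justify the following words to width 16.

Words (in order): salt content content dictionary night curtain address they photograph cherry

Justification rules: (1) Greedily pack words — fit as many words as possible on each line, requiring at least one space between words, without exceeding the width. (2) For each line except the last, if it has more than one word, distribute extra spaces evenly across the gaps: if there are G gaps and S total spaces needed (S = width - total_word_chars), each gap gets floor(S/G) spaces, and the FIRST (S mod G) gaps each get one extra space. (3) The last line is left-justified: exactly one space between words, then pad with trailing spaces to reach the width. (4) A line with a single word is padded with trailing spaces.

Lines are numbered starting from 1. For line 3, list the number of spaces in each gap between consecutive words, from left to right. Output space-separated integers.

Line 1: ['salt', 'content'] (min_width=12, slack=4)
Line 2: ['content'] (min_width=7, slack=9)
Line 3: ['dictionary', 'night'] (min_width=16, slack=0)
Line 4: ['curtain', 'address'] (min_width=15, slack=1)
Line 5: ['they', 'photograph'] (min_width=15, slack=1)
Line 6: ['cherry'] (min_width=6, slack=10)

Answer: 1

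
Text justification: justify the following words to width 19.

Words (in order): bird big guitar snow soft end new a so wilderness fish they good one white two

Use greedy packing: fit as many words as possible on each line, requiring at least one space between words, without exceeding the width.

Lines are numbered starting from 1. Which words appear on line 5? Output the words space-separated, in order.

Line 1: ['bird', 'big', 'guitar'] (min_width=15, slack=4)
Line 2: ['snow', 'soft', 'end', 'new', 'a'] (min_width=19, slack=0)
Line 3: ['so', 'wilderness', 'fish'] (min_width=18, slack=1)
Line 4: ['they', 'good', 'one', 'white'] (min_width=19, slack=0)
Line 5: ['two'] (min_width=3, slack=16)

Answer: two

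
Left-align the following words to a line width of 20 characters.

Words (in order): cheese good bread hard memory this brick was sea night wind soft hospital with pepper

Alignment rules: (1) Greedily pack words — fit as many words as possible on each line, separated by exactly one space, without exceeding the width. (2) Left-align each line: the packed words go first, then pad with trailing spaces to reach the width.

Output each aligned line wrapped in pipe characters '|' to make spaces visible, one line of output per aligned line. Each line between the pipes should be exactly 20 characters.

Line 1: ['cheese', 'good', 'bread'] (min_width=17, slack=3)
Line 2: ['hard', 'memory', 'this'] (min_width=16, slack=4)
Line 3: ['brick', 'was', 'sea', 'night'] (min_width=19, slack=1)
Line 4: ['wind', 'soft', 'hospital'] (min_width=18, slack=2)
Line 5: ['with', 'pepper'] (min_width=11, slack=9)

Answer: |cheese good bread   |
|hard memory this    |
|brick was sea night |
|wind soft hospital  |
|with pepper         |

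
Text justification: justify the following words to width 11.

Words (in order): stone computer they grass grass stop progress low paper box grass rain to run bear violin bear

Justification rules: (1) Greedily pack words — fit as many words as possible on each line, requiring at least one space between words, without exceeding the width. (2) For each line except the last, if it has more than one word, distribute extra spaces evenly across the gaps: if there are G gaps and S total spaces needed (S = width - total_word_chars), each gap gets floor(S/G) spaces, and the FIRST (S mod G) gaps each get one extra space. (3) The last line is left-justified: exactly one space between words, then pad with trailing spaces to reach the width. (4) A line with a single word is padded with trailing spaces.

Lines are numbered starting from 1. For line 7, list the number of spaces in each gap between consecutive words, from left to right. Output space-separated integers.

Line 1: ['stone'] (min_width=5, slack=6)
Line 2: ['computer'] (min_width=8, slack=3)
Line 3: ['they', 'grass'] (min_width=10, slack=1)
Line 4: ['grass', 'stop'] (min_width=10, slack=1)
Line 5: ['progress'] (min_width=8, slack=3)
Line 6: ['low', 'paper'] (min_width=9, slack=2)
Line 7: ['box', 'grass'] (min_width=9, slack=2)
Line 8: ['rain', 'to', 'run'] (min_width=11, slack=0)
Line 9: ['bear', 'violin'] (min_width=11, slack=0)
Line 10: ['bear'] (min_width=4, slack=7)

Answer: 3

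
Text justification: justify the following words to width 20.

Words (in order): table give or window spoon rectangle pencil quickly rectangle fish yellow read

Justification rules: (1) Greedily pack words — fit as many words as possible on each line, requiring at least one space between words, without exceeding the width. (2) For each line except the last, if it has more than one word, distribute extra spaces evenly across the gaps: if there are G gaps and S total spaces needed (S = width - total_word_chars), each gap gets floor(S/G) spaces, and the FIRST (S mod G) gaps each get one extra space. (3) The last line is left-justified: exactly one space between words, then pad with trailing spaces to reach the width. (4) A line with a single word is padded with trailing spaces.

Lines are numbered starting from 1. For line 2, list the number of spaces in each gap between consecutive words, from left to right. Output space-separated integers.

Answer: 6

Derivation:
Line 1: ['table', 'give', 'or', 'window'] (min_width=20, slack=0)
Line 2: ['spoon', 'rectangle'] (min_width=15, slack=5)
Line 3: ['pencil', 'quickly'] (min_width=14, slack=6)
Line 4: ['rectangle', 'fish'] (min_width=14, slack=6)
Line 5: ['yellow', 'read'] (min_width=11, slack=9)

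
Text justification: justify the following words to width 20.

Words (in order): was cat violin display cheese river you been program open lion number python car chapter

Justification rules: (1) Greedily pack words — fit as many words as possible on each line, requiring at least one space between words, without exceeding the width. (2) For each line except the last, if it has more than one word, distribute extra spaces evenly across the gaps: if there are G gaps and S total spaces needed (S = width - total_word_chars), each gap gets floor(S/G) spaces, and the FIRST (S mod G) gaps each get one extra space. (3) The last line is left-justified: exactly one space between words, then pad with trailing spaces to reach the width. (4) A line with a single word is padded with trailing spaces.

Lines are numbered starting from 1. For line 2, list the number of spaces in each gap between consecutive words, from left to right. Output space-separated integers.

Answer: 1 1

Derivation:
Line 1: ['was', 'cat', 'violin'] (min_width=14, slack=6)
Line 2: ['display', 'cheese', 'river'] (min_width=20, slack=0)
Line 3: ['you', 'been', 'program'] (min_width=16, slack=4)
Line 4: ['open', 'lion', 'number'] (min_width=16, slack=4)
Line 5: ['python', 'car', 'chapter'] (min_width=18, slack=2)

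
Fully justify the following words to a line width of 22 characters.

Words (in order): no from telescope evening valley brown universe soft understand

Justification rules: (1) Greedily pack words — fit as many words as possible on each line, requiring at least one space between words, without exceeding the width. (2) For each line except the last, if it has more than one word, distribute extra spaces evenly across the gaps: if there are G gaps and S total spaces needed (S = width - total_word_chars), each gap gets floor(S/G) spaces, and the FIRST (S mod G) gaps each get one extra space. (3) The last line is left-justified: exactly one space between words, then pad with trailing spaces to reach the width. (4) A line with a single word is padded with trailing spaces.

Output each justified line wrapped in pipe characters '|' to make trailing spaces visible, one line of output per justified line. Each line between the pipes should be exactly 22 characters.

Line 1: ['no', 'from', 'telescope'] (min_width=17, slack=5)
Line 2: ['evening', 'valley', 'brown'] (min_width=20, slack=2)
Line 3: ['universe', 'soft'] (min_width=13, slack=9)
Line 4: ['understand'] (min_width=10, slack=12)

Answer: |no    from   telescope|
|evening  valley  brown|
|universe          soft|
|understand            |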